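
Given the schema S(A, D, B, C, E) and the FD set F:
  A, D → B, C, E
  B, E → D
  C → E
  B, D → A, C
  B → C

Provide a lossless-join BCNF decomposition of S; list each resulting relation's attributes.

{A, B, C, D}; {C, E}

Candidate keys of the original relation: {A, D}, {B}.
{A, B, C, D, E}: {C} determines {C, E} here but is not a superkey — split on C → E, giving {C, E} and {A, B, C, D}.
{C, E} has no BCNF violation.
{A, B, C, D} has no BCNF violation.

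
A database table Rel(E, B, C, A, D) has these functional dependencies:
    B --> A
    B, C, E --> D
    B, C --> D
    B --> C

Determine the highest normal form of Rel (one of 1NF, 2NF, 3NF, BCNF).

1NF

Candidate key: {B, E}. Prime attributes: {B, E}.
For B --> A we have {B}⁺ = {A, B, C, D}; {B} is not a superkey, so BCNF fails.
Because {A} is non-prime and the left side of B --> A is not a superkey, the relation is not in 3NF.
{B} is a proper subset of the key {B, E}, and {B}⁺ contains the non-prime attributes {A, C, D} — a partial dependency, so 2NF is violated.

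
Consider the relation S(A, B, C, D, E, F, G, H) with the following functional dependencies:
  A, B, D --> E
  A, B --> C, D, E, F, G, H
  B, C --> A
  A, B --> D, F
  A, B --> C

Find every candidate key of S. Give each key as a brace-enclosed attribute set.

{A, B}, {B, C}

No FD produces {B}, so it must be in every candidate key.
{A, B} is a candidate key since {A, B}⁺ = {A, B, C, D, E, F, G, H} covers every attribute.
{B, C} is a candidate key since {B, C}⁺ = {A, B, C, D, E, F, G, H} covers every attribute.
These are minimal and exhaustive — every other superkey contains one of them.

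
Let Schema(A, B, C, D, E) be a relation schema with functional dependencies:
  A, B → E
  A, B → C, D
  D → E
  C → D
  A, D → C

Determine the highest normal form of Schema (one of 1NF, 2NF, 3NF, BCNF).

2NF

Candidate key: {A, B}. Prime attributes: {A, B}.
D → E: {D}⁺ = {D, E}, which is not all of the attributes, so the left side is not a superkey — BCNF is violated.
D → E has non-prime {E} on the right and a non-superkey on the left, so 3NF fails.
No proper subset of a key has a non-prime attribute in its closure, so there is no partial dependency; 2NF holds.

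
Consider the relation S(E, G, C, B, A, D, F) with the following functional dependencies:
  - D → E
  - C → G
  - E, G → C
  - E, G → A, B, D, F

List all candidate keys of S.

{C, D}⁺ = {A, B, C, D, E, F, G}, which is every attribute, so {C, D} is a candidate key.
{C, E}⁺ = {A, B, C, D, E, F, G}, which is every attribute, so {C, E} is a candidate key.
{D, G}⁺ = {A, B, C, D, E, F, G}, which is every attribute, so {D, G} is a candidate key.
{E, G}⁺ = {A, B, C, D, E, F, G}, which is every attribute, so {E, G} is a candidate key.
No proper subset of any of these is a key, and no other minimal superkey exists.

{C, D}, {C, E}, {D, G}, {E, G}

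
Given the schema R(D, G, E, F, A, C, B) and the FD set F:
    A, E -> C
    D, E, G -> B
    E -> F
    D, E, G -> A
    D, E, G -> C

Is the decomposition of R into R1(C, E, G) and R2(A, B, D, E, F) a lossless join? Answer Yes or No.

No

R1 ∩ R2 = {E}; its closure under F is {E, F}.
R1 ⊄ {E, F} and R2 ⊄ {E, F}, so the split is lossy.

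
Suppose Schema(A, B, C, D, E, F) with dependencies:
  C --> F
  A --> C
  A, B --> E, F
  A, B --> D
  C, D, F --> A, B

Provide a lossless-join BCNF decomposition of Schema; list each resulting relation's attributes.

Candidate keys of the original relation: {A, B}, {A, D}, {C, D}.
{A, B, C, D, E, F}: {C} determines {C, F} here but is not a superkey — split on C --> F, giving {C, F} and {A, B, C, D, E}.
{C, F} is in BCNF.
{A, B, C, D, E}: {A} determines {A, C} here but is not a superkey — split on A --> C, giving {A, C} and {A, B, D, E}.
{A, C} is in BCNF.
{A, B, D, E} is in BCNF.

{A, B, D, E}; {A, C}; {C, F}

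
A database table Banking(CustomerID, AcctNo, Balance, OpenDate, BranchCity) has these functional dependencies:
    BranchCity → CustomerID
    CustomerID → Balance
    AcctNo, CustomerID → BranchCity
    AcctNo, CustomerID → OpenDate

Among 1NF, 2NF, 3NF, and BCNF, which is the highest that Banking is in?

Candidate keys: {AcctNo, BranchCity}, {AcctNo, CustomerID}. Prime attributes: {AcctNo, BranchCity, CustomerID}.
BranchCity → CustomerID: {BranchCity}⁺ = {Balance, BranchCity, CustomerID}, which is not all of the attributes, so the left side is not a superkey — BCNF is violated.
Because {Balance} is non-prime and the left side of CustomerID → Balance is not a superkey, the relation is not in 3NF.
Since {BranchCity} ⊂ {AcctNo, BranchCity} and {BranchCity}⁺ ⊇ {Balance} with {Balance} non-prime, there is a partial dependency; 2NF fails.

1NF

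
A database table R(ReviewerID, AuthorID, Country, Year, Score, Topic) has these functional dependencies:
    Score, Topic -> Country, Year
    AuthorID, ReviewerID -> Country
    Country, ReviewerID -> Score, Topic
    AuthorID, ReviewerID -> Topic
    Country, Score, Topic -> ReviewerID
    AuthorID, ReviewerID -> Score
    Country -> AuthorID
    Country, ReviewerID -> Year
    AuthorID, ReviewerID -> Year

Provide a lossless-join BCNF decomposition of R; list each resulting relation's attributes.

Candidate keys of the original relation: {AuthorID, ReviewerID}, {Country, ReviewerID}, {Score, Topic}.
Within {AuthorID, Country, ReviewerID, Score, Topic, Year}: {Country}⁺ ∩ {AuthorID, Country, ReviewerID, Score, Topic, Year} = {AuthorID, Country}, not the whole set, so Country -> AuthorID violates BCNF; decompose into {AuthorID, Country} and {Country, ReviewerID, Score, Topic, Year}.
{AuthorID, Country} has no BCNF violation.
{Country, ReviewerID, Score, Topic, Year} has no BCNF violation.

{AuthorID, Country}; {Country, ReviewerID, Score, Topic, Year}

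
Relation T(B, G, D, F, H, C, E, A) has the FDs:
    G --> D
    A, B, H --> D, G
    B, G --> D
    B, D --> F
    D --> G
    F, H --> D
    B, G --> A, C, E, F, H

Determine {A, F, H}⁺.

{A, D, F, G, H}

Start with {A, F, H}.
F, H --> D applies; add {D} → now {A, D, F, H}.
D --> G applies; add {G} → now {A, D, F, G, H}.
No further FD applies.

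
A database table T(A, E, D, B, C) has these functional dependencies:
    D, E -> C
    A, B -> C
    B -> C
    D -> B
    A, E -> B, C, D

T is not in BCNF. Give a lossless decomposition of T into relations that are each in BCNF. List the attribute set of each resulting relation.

{A, D, E}; {B, C}; {B, D}

Candidate key of the original relation: {A, E}.
In {A, B, C, D, E}, {D, E} is not a superkey ({D, E}⁺ restricted to this set is {B, C, D, E}), so split on D, E -> B, C into {B, C, D, E} and {A, D, E}.
In {B, C, D, E}, {B} is not a superkey ({B}⁺ restricted to this set is {B, C}), so split on B -> C into {B, C} and {B, D, E}.
{B, C} is in BCNF.
In {B, D, E}, {D} is not a superkey ({D}⁺ restricted to this set is {B, D}), so split on D -> B into {B, D} and {D, E}.
{B, D} is in BCNF.
{D, E} is in BCNF.
{A, D, E} is in BCNF.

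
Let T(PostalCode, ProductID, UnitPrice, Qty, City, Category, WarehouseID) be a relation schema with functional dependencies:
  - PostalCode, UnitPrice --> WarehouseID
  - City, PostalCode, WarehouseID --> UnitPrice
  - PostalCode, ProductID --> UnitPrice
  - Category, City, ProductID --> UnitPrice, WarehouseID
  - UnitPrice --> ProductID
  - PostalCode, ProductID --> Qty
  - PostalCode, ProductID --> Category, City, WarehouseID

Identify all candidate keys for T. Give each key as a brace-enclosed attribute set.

{PostalCode} never appears on the right of any FD, so every key must include it.
{PostalCode, ProductID}⁺ = {Category, City, PostalCode, ProductID, Qty, UnitPrice, WarehouseID} — all of the relation — so {PostalCode, ProductID} is a candidate key.
{PostalCode, UnitPrice}⁺ = {Category, City, PostalCode, ProductID, Qty, UnitPrice, WarehouseID} — all of the relation — so {PostalCode, UnitPrice} is a candidate key.
{City, PostalCode, WarehouseID}⁺ = {Category, City, PostalCode, ProductID, Qty, UnitPrice, WarehouseID} — all of the relation — so {City, PostalCode, WarehouseID} is a candidate key.
Any other superkey properly contains one of these, so there are no further candidate keys.

{City, PostalCode, WarehouseID}, {PostalCode, ProductID}, {PostalCode, UnitPrice}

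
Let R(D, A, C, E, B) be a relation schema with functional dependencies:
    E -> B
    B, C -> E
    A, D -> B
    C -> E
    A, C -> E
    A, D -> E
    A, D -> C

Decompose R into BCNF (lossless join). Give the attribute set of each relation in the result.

{A, C, D}; {B, E}; {C, E}

Candidate key of the original relation: {A, D}.
{A, B, C, D, E}: {E} determines {B, E} here but is not a superkey — split on E -> B, giving {B, E} and {A, C, D, E}.
{B, E} is in BCNF.
{A, C, D, E}: {C} determines {C, E} here but is not a superkey — split on C -> E, giving {C, E} and {A, C, D}.
{C, E} is in BCNF.
{A, C, D} is in BCNF.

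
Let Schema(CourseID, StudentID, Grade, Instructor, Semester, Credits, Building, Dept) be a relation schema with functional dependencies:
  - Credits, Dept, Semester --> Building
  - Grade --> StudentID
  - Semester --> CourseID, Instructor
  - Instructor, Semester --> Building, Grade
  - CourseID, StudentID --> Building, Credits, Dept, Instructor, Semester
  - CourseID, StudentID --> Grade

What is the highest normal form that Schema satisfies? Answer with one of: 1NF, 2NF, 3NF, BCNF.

3NF

Candidate keys: {CourseID, Grade}, {CourseID, StudentID}, {Semester}. Prime attributes: {CourseID, Grade, Semester, StudentID}.
For Grade --> StudentID we have {Grade}⁺ = {Grade, StudentID}; {Grade} is not a superkey, so BCNF fails.
Since {StudentID} ⊆ prime attributes and every other non-superkey FD also has a prime right side, the schema is in 3NF.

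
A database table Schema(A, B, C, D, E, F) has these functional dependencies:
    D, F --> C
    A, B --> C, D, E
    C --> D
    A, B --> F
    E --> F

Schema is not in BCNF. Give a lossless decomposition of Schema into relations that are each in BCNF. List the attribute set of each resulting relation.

{A, B, D, E}; {C, D}; {C, F}; {E, F}

Candidate key of the original relation: {A, B}.
In {A, B, C, D, E, F}, {D, F} is not a superkey ({D, F}⁺ restricted to this set is {C, D, F}), so split on D, F --> C into {C, D, F} and {A, B, D, E, F}.
In {C, D, F}, {C} is not a superkey ({C}⁺ restricted to this set is {C, D}), so split on C --> D into {C, D} and {C, F}.
{C, D}: every determinant is a superkey — BCNF.
{C, F}: every determinant is a superkey — BCNF.
In {A, B, D, E, F}, {E} is not a superkey ({E}⁺ restricted to this set is {E, F}), so split on E --> F into {E, F} and {A, B, D, E}.
{E, F}: every determinant is a superkey — BCNF.
{A, B, D, E}: every determinant is a superkey — BCNF.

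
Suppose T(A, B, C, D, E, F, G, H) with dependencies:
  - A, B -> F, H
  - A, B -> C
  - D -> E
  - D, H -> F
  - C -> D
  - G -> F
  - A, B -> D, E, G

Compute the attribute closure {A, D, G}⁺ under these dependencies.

Start with {A, D, G}.
D -> E applies; add {E} → now {A, D, E, G}.
G -> F applies; add {F} → now {A, D, E, F, G}.
No further FD applies.

{A, D, E, F, G}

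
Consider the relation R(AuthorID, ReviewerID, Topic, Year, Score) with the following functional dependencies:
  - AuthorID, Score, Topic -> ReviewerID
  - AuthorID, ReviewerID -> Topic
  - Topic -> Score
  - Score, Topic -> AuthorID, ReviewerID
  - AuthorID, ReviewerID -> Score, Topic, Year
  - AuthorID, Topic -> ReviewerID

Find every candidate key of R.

{AuthorID, ReviewerID}, {Topic}

{Topic}⁺ = {AuthorID, ReviewerID, Score, Topic, Year}, which is every attribute, so {Topic} is a candidate key.
{AuthorID, ReviewerID}⁺ = {AuthorID, ReviewerID, Score, Topic, Year}, which is every attribute, so {AuthorID, ReviewerID} is a candidate key.
These are minimal and exhaustive — every other superkey contains one of them.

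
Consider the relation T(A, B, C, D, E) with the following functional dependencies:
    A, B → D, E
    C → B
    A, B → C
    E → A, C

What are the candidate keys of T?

{A, B}, {A, C}, {E}

{E} is a candidate key since {E}⁺ = {A, B, C, D, E} covers every attribute.
{A, B} is a candidate key since {A, B}⁺ = {A, B, C, D, E} covers every attribute.
{A, C} is a candidate key since {A, C}⁺ = {A, B, C, D, E} covers every attribute.
Any other superkey properly contains one of these, so there are no further candidate keys.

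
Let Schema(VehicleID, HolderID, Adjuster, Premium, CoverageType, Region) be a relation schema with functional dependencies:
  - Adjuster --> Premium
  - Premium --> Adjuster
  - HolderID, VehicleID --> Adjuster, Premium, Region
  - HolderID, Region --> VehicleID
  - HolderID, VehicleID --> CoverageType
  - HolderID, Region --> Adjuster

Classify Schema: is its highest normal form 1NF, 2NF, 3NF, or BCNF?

2NF

Candidate keys: {HolderID, Region}, {HolderID, VehicleID}. Prime attributes: {HolderID, Region, VehicleID}.
For Adjuster --> Premium we have {Adjuster}⁺ = {Adjuster, Premium}; {Adjuster} is not a superkey, so BCNF fails.
Adjuster --> Premium determines the non-prime attribute {Premium} from a non-superkey — 3NF is violated.
No proper subset of a key has a non-prime attribute in its closure, so there is no partial dependency; 2NF holds.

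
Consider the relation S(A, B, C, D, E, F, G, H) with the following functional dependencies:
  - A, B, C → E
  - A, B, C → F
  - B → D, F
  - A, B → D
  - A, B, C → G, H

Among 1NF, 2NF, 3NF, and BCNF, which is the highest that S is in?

1NF

Candidate key: {A, B, C}. Prime attributes: {A, B, C}.
B → D, F: {B}⁺ = {B, D, F}, which is not all of the attributes, so the left side is not a superkey — BCNF is violated.
B → D, F has non-prime {D, F} on the right and a non-superkey on the left, so 3NF fails.
Since {B} ⊂ {A, B, C} and {B}⁺ ⊇ {D, F} with {D, F} non-prime, there is a partial dependency; 2NF fails.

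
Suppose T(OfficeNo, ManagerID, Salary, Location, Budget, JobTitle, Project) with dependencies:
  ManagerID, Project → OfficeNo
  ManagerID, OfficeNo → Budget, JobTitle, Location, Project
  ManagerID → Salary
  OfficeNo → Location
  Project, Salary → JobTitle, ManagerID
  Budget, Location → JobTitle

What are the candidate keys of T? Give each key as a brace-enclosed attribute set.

{ManagerID, OfficeNo}⁺ = {Budget, JobTitle, Location, ManagerID, OfficeNo, Project, Salary}, which is every attribute, so {ManagerID, OfficeNo} is a candidate key.
{ManagerID, Project}⁺ = {Budget, JobTitle, Location, ManagerID, OfficeNo, Project, Salary}, which is every attribute, so {ManagerID, Project} is a candidate key.
{Project, Salary}⁺ = {Budget, JobTitle, Location, ManagerID, OfficeNo, Project, Salary}, which is every attribute, so {Project, Salary} is a candidate key.
Any other superkey properly contains one of these, so there are no further candidate keys.

{ManagerID, OfficeNo}, {ManagerID, Project}, {Project, Salary}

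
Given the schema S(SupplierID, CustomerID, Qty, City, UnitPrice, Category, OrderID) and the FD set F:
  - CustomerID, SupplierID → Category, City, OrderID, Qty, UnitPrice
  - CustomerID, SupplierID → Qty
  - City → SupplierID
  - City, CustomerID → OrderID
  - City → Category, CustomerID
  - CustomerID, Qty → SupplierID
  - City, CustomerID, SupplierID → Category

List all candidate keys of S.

Closure of {City} is {Category, City, CustomerID, OrderID, Qty, SupplierID, UnitPrice}, the whole schema; {City} is a candidate key.
Closure of {CustomerID, Qty} is {Category, City, CustomerID, OrderID, Qty, SupplierID, UnitPrice}, the whole schema; {CustomerID, Qty} is a candidate key.
Closure of {CustomerID, SupplierID} is {Category, City, CustomerID, OrderID, Qty, SupplierID, UnitPrice}, the whole schema; {CustomerID, SupplierID} is a candidate key.
Any other superkey properly contains one of these, so there are no further candidate keys.

{City}, {CustomerID, Qty}, {CustomerID, SupplierID}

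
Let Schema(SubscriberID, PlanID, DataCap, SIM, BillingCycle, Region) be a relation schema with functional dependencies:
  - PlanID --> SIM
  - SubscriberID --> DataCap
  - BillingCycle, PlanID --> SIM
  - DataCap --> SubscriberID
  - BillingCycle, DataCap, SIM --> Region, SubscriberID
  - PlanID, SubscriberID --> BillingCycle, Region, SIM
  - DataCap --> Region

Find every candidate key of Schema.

{PlanID} never appears on the right of any FD, so every key must include it.
{DataCap, PlanID} is a candidate key since {DataCap, PlanID}⁺ = {BillingCycle, DataCap, PlanID, Region, SIM, SubscriberID} covers every attribute.
{PlanID, SubscriberID} is a candidate key since {PlanID, SubscriberID}⁺ = {BillingCycle, DataCap, PlanID, Region, SIM, SubscriberID} covers every attribute.
These are minimal and exhaustive — every other superkey contains one of them.

{DataCap, PlanID}, {PlanID, SubscriberID}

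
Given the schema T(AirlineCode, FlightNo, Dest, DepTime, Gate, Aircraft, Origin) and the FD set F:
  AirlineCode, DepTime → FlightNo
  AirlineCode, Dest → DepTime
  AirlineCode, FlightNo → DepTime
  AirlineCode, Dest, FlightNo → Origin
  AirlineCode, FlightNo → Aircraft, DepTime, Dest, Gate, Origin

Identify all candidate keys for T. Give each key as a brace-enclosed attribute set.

Attributes never on any right-hand side: {AirlineCode} — every candidate key must contain it.
{AirlineCode, DepTime}⁺ = {Aircraft, AirlineCode, DepTime, Dest, FlightNo, Gate, Origin} — all of the relation — so {AirlineCode, DepTime} is a candidate key.
{AirlineCode, Dest}⁺ = {Aircraft, AirlineCode, DepTime, Dest, FlightNo, Gate, Origin} — all of the relation — so {AirlineCode, Dest} is a candidate key.
{AirlineCode, FlightNo}⁺ = {Aircraft, AirlineCode, DepTime, Dest, FlightNo, Gate, Origin} — all of the relation — so {AirlineCode, FlightNo} is a candidate key.
Any other superkey properly contains one of these, so there are no further candidate keys.

{AirlineCode, DepTime}, {AirlineCode, Dest}, {AirlineCode, FlightNo}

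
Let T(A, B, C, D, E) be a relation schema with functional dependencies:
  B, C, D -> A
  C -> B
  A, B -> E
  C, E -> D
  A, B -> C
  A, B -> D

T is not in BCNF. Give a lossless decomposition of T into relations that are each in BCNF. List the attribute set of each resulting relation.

{A, C, D, E}; {B, C}

Candidate keys of the original relation: {A, B}, {A, C}, {C, D}, {C, E}.
In {A, B, C, D, E}, {C} is not a superkey ({C}⁺ restricted to this set is {B, C}), so split on C -> B into {B, C} and {A, C, D, E}.
{B, C} is in BCNF.
{A, C, D, E} is in BCNF.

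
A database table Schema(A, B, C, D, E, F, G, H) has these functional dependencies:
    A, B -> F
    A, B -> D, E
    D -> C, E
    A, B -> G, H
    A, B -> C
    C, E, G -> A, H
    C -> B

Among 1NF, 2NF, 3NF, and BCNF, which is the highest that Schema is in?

3NF

Candidate keys: {A, B}, {A, C}, {A, D}, {C, E, G}, {D, G}. Prime attributes: {A, B, C, D, E, G}.
D -> C, E breaks BCNF: {D}⁺ = {B, C, D, E}, so {D} is not a superkey.
But every attribute on its right side ({C, E}) is prime, and the same holds for every other non-superkey FD, so 3NF still holds.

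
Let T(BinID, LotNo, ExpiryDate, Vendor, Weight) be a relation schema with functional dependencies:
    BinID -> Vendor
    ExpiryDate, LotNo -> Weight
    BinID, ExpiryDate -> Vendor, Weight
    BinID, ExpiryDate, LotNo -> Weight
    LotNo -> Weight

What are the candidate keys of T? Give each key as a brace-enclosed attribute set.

{BinID, ExpiryDate, LotNo}

No FD produces {BinID, ExpiryDate, LotNo}, so they must be in every candidate key.
{BinID, ExpiryDate, LotNo}⁺ = {BinID, ExpiryDate, LotNo, Vendor, Weight} — all of the relation — so {BinID, ExpiryDate, LotNo} is a candidate key.
No other minimal set has full closure, so this is the only candidate key.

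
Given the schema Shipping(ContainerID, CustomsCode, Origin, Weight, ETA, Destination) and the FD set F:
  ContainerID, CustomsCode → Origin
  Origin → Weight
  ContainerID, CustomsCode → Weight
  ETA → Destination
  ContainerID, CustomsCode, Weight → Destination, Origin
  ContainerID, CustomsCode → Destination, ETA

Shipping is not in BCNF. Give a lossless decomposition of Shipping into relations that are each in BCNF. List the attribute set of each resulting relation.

Candidate key of the original relation: {ContainerID, CustomsCode}.
Within {ContainerID, CustomsCode, Destination, ETA, Origin, Weight}: {Origin}⁺ ∩ {ContainerID, CustomsCode, Destination, ETA, Origin, Weight} = {Origin, Weight}, not the whole set, so Origin → Weight violates BCNF; decompose into {Origin, Weight} and {ContainerID, CustomsCode, Destination, ETA, Origin}.
{Origin, Weight} has no BCNF violation.
Within {ContainerID, CustomsCode, Destination, ETA, Origin}: {ETA}⁺ ∩ {ContainerID, CustomsCode, Destination, ETA, Origin} = {Destination, ETA}, not the whole set, so ETA → Destination violates BCNF; decompose into {Destination, ETA} and {ContainerID, CustomsCode, ETA, Origin}.
{Destination, ETA} has no BCNF violation.
{ContainerID, CustomsCode, ETA, Origin} has no BCNF violation.

{ContainerID, CustomsCode, ETA, Origin}; {Destination, ETA}; {Origin, Weight}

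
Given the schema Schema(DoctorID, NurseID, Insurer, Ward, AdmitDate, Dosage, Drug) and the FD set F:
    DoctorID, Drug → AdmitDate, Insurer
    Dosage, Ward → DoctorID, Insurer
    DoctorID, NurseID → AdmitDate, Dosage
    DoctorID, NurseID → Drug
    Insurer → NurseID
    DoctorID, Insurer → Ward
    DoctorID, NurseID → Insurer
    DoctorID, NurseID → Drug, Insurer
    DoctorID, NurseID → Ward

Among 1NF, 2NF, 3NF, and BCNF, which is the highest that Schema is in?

Candidate keys: {DoctorID, Drug}, {DoctorID, Insurer}, {DoctorID, NurseID}, {Dosage, Ward}. Prime attributes: {DoctorID, Dosage, Drug, Insurer, NurseID, Ward}.
For Insurer → NurseID we have {Insurer}⁺ = {Insurer, NurseID}; {Insurer} is not a superkey, so BCNF fails.
Since {NurseID} ⊆ prime attributes and every other non-superkey FD also has a prime right side, the schema is in 3NF.

3NF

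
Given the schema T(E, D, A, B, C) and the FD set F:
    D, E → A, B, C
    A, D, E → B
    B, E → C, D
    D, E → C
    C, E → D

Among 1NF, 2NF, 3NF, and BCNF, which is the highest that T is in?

BCNF

Candidate keys: {B, E}, {C, E}, {D, E}. Prime attributes: {B, C, D, E}.
The left-hand side of every FD is a superkey, so BCNF is satisfied.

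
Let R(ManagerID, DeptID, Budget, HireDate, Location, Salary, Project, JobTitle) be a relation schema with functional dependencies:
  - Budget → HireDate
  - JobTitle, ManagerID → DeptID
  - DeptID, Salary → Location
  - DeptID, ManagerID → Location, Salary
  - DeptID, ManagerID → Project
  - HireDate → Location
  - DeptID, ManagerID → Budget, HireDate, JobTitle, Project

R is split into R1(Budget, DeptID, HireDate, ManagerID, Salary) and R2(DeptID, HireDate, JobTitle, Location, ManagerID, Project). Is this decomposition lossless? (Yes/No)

Yes

Common attributes: {DeptID, HireDate, ManagerID}; their closure is {Budget, DeptID, HireDate, JobTitle, Location, ManagerID, Project, Salary}.
Since R1 ⊆ {Budget, DeptID, HireDate, JobTitle, Location, ManagerID, Project, Salary}, the intersection is a superkey of R1; the decomposition is lossless.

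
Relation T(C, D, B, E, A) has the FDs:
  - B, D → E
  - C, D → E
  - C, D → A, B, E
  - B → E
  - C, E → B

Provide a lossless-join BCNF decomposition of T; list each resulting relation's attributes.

Candidate key of the original relation: {C, D}.
{A, B, C, D, E}: {B, D} determines {B, D, E} here but is not a superkey — split on B, D → E, giving {B, D, E} and {A, B, C, D}.
{B, D, E}: {B} determines {B, E} here but is not a superkey — split on B → E, giving {B, E} and {B, D}.
{B, E}: every determinant is a superkey — BCNF.
{B, D}: every determinant is a superkey — BCNF.
{A, B, C, D}: every determinant is a superkey — BCNF.

{A, B, C, D}; {B, E}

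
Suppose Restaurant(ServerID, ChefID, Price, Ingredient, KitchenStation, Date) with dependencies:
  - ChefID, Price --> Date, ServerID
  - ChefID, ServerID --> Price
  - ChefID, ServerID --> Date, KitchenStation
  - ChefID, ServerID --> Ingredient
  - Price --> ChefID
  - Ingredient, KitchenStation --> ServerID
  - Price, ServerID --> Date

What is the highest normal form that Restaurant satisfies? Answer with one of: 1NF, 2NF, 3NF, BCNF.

Candidate keys: {ChefID, Ingredient, KitchenStation}, {ChefID, ServerID}, {Price}. Prime attributes: {ChefID, Ingredient, KitchenStation, Price, ServerID}.
For Ingredient, KitchenStation --> ServerID we have {Ingredient, KitchenStation}⁺ = {Ingredient, KitchenStation, ServerID}; {Ingredient, KitchenStation} is not a superkey, so BCNF fails.
Since {ServerID} ⊆ prime attributes and every other non-superkey FD also has a prime right side, the schema is in 3NF.

3NF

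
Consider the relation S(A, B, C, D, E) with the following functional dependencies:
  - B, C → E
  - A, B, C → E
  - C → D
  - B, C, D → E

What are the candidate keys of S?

{A, B, C}

No FD produces {A, B, C}, so they must be in every candidate key.
{A, B, C}⁺ = {A, B, C, D, E} — all of the relation — so {A, B, C} is a candidate key.
No other minimal set has full closure, so this is the only candidate key.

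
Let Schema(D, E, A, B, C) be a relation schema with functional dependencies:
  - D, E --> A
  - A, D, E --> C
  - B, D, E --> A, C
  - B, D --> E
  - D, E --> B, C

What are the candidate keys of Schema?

{D} never appears on the right of any FD, so every key must include it.
{B, D}⁺ = {A, B, C, D, E}, which is every attribute, so {B, D} is a candidate key.
{D, E}⁺ = {A, B, C, D, E}, which is every attribute, so {D, E} is a candidate key.
No proper subset of any of these is a key, and no other minimal superkey exists.

{B, D}, {D, E}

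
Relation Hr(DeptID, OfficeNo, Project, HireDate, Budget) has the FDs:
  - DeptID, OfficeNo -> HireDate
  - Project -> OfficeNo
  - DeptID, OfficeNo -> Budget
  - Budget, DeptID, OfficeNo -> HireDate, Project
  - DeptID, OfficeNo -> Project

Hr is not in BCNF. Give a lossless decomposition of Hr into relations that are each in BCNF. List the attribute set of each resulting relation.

{Budget, DeptID, HireDate, Project}; {OfficeNo, Project}

Candidate keys of the original relation: {DeptID, OfficeNo}, {DeptID, Project}.
Within {Budget, DeptID, HireDate, OfficeNo, Project}: {Project}⁺ ∩ {Budget, DeptID, HireDate, OfficeNo, Project} = {OfficeNo, Project}, not the whole set, so Project -> OfficeNo violates BCNF; decompose into {OfficeNo, Project} and {Budget, DeptID, HireDate, Project}.
{OfficeNo, Project} has no BCNF violation.
{Budget, DeptID, HireDate, Project} has no BCNF violation.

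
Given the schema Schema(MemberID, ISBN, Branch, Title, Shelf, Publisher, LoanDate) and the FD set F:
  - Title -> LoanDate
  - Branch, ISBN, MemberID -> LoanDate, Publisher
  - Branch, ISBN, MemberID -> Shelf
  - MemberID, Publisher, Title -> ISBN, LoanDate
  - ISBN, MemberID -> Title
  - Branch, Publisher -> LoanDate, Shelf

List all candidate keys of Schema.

No FD produces {Branch, MemberID}, so they must be in every candidate key.
{Branch, ISBN, MemberID}⁺ = {Branch, ISBN, LoanDate, MemberID, Publisher, Shelf, Title} — all of the relation — so {Branch, ISBN, MemberID} is a candidate key.
{Branch, MemberID, Publisher, Title}⁺ = {Branch, ISBN, LoanDate, MemberID, Publisher, Shelf, Title} — all of the relation — so {Branch, MemberID, Publisher, Title} is a candidate key.
Any other superkey properly contains one of these, so there are no further candidate keys.

{Branch, ISBN, MemberID}, {Branch, MemberID, Publisher, Title}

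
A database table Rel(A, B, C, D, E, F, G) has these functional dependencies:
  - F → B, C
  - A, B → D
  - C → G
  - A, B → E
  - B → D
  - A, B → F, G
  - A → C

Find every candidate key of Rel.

Attributes never on any right-hand side: {A} — every candidate key must contain it.
{A, B}⁺ = {A, B, C, D, E, F, G}, which is every attribute, so {A, B} is a candidate key.
{A, F}⁺ = {A, B, C, D, E, F, G}, which is every attribute, so {A, F} is a candidate key.
Any other superkey properly contains one of these, so there are no further candidate keys.

{A, B}, {A, F}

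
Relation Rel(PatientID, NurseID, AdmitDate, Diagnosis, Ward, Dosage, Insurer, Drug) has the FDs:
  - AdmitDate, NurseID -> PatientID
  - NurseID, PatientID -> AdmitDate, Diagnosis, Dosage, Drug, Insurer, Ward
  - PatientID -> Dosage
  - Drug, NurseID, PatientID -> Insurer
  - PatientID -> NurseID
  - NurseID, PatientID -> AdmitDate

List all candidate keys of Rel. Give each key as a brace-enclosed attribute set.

{PatientID}⁺ = {AdmitDate, Diagnosis, Dosage, Drug, Insurer, NurseID, PatientID, Ward}, which is every attribute, so {PatientID} is a candidate key.
{AdmitDate, NurseID}⁺ = {AdmitDate, Diagnosis, Dosage, Drug, Insurer, NurseID, PatientID, Ward}, which is every attribute, so {AdmitDate, NurseID} is a candidate key.
No proper subset of any of these is a key, and no other minimal superkey exists.

{AdmitDate, NurseID}, {PatientID}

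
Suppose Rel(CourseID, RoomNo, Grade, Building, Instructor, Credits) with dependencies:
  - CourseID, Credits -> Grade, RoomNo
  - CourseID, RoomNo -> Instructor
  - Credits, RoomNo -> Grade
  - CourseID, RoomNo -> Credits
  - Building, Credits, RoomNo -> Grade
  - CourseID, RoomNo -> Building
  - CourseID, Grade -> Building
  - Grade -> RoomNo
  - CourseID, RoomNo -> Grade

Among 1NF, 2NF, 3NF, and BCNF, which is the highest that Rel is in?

3NF

Candidate keys: {CourseID, Credits}, {CourseID, Grade}, {CourseID, RoomNo}. Prime attributes: {CourseID, Credits, Grade, RoomNo}.
For Credits, RoomNo -> Grade we have {Credits, RoomNo}⁺ = {Credits, Grade, RoomNo}; {Credits, RoomNo} is not a superkey, so BCNF fails.
Its right-hand attributes {Grade} are all prime, as are those of every other non-superkey FD — the relation is in 3NF.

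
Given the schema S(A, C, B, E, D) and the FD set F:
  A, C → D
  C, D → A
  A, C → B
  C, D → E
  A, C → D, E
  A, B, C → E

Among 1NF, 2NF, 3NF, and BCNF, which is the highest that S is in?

BCNF

Candidate keys: {A, C}, {C, D}. Prime attributes: {A, C, D}.
Each dependency's left side is a superkey — BCNF holds.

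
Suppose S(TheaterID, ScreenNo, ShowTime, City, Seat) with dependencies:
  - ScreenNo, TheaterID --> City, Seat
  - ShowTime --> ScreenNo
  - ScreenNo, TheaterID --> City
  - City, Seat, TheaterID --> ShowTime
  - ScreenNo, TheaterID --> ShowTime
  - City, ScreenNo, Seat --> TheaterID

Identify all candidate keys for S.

{ScreenNo, TheaterID}⁺ = {City, ScreenNo, Seat, ShowTime, TheaterID}, which is every attribute, so {ScreenNo, TheaterID} is a candidate key.
{ShowTime, TheaterID}⁺ = {City, ScreenNo, Seat, ShowTime, TheaterID}, which is every attribute, so {ShowTime, TheaterID} is a candidate key.
{City, ScreenNo, Seat}⁺ = {City, ScreenNo, Seat, ShowTime, TheaterID}, which is every attribute, so {City, ScreenNo, Seat} is a candidate key.
{City, Seat, ShowTime}⁺ = {City, ScreenNo, Seat, ShowTime, TheaterID}, which is every attribute, so {City, Seat, ShowTime} is a candidate key.
{City, Seat, TheaterID}⁺ = {City, ScreenNo, Seat, ShowTime, TheaterID}, which is every attribute, so {City, Seat, TheaterID} is a candidate key.
Any other superkey properly contains one of these, so there are no further candidate keys.

{City, ScreenNo, Seat}, {City, Seat, ShowTime}, {City, Seat, TheaterID}, {ScreenNo, TheaterID}, {ShowTime, TheaterID}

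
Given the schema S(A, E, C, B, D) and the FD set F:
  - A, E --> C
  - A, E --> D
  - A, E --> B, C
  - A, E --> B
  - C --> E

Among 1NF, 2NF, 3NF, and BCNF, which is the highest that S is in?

Candidate keys: {A, C}, {A, E}. Prime attributes: {A, C, E}.
C --> E: {C}⁺ = {C, E}, which is not all of the attributes, so the left side is not a superkey — BCNF is violated.
But every attribute on its right side ({E}) is prime, and the same holds for every other non-superkey FD, so 3NF still holds.

3NF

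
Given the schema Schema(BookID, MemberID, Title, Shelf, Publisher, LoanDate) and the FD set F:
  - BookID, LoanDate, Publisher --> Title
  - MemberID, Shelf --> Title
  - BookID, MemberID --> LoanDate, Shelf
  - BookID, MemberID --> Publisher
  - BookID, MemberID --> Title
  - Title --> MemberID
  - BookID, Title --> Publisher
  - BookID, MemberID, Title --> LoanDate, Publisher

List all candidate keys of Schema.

No FD produces {BookID}, so it must be in every candidate key.
{BookID, MemberID} is a candidate key since {BookID, MemberID}⁺ = {BookID, LoanDate, MemberID, Publisher, Shelf, Title} covers every attribute.
{BookID, Title} is a candidate key since {BookID, Title}⁺ = {BookID, LoanDate, MemberID, Publisher, Shelf, Title} covers every attribute.
{BookID, LoanDate, Publisher} is a candidate key since {BookID, LoanDate, Publisher}⁺ = {BookID, LoanDate, MemberID, Publisher, Shelf, Title} covers every attribute.
No proper subset of any of these is a key, and no other minimal superkey exists.

{BookID, LoanDate, Publisher}, {BookID, MemberID}, {BookID, Title}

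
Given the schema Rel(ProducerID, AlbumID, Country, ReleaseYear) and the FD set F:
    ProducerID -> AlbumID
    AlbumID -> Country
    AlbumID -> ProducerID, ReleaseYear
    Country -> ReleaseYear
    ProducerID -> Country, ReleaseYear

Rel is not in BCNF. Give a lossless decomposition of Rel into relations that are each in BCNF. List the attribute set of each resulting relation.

{AlbumID, Country, ProducerID}; {Country, ReleaseYear}

Candidate keys of the original relation: {AlbumID}, {ProducerID}.
Within {AlbumID, Country, ProducerID, ReleaseYear}: {Country}⁺ ∩ {AlbumID, Country, ProducerID, ReleaseYear} = {Country, ReleaseYear}, not the whole set, so Country -> ReleaseYear violates BCNF; decompose into {Country, ReleaseYear} and {AlbumID, Country, ProducerID}.
{Country, ReleaseYear} is in BCNF.
{AlbumID, Country, ProducerID} is in BCNF.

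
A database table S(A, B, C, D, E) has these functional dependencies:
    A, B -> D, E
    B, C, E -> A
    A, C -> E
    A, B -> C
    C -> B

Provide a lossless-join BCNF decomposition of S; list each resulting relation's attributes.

{A, C, D, E}; {B, C}

Candidate keys of the original relation: {A, B}, {A, C}, {C, E}.
Within {A, B, C, D, E}: {C}⁺ ∩ {A, B, C, D, E} = {B, C}, not the whole set, so C -> B violates BCNF; decompose into {B, C} and {A, C, D, E}.
{B, C} has no BCNF violation.
{A, C, D, E} has no BCNF violation.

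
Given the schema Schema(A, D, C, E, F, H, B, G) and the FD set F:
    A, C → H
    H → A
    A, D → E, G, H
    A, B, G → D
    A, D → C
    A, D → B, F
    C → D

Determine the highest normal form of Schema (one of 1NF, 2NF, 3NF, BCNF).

3NF

Candidate keys: {A, B, G}, {A, C}, {A, D}, {B, G, H}, {C, H}, {D, H}. Prime attributes: {A, B, C, D, G, H}.
For H → A we have {H}⁺ = {A, H}; {H} is not a superkey, so BCNF fails.
Since {A} ⊆ prime attributes and every other non-superkey FD also has a prime right side, the schema is in 3NF.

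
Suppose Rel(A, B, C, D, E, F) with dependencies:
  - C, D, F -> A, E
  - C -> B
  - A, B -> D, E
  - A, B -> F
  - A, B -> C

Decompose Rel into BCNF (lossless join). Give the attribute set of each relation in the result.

Candidate keys of the original relation: {A, B}, {A, C}, {C, D, F}.
Within {A, B, C, D, E, F}: {C}⁺ ∩ {A, B, C, D, E, F} = {B, C}, not the whole set, so C -> B violates BCNF; decompose into {B, C} and {A, C, D, E, F}.
{B, C} is in BCNF.
{A, C, D, E, F} is in BCNF.

{A, C, D, E, F}; {B, C}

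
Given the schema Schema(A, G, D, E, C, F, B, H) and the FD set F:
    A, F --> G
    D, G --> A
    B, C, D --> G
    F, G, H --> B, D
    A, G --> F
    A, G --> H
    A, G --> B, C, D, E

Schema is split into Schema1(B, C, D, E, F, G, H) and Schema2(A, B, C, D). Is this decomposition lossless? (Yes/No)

Yes

Schema1 ∩ Schema2 = {B, C, D}; its closure under F is {A, B, C, D, E, F, G, H}.
This includes all of Schema1, so the common attributes are a superkey of Schema1 — the join is lossless.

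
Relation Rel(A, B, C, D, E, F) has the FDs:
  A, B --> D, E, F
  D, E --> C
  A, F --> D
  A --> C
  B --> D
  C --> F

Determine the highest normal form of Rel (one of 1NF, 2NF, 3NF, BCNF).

1NF

Candidate key: {A, B}. Prime attributes: {A, B}.
For D, E --> C we have {D, E}⁺ = {C, D, E, F}; {D, E} is not a superkey, so BCNF fails.
D, E --> C determines the non-prime attribute {C} from a non-superkey — 3NF is violated.
{A} is a proper subset of the key {A, B}, and {A}⁺ contains the non-prime attributes {C, D, F} — a partial dependency, so 2NF is violated.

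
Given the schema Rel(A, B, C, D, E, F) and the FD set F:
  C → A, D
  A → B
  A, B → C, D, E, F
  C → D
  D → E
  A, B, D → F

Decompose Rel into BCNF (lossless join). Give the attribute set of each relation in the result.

{A, B, C, D, F}; {D, E}

Candidate keys of the original relation: {A}, {C}.
{A, B, C, D, E, F}: {D} determines {D, E} here but is not a superkey — split on D → E, giving {D, E} and {A, B, C, D, F}.
{D, E}: every determinant is a superkey — BCNF.
{A, B, C, D, F}: every determinant is a superkey — BCNF.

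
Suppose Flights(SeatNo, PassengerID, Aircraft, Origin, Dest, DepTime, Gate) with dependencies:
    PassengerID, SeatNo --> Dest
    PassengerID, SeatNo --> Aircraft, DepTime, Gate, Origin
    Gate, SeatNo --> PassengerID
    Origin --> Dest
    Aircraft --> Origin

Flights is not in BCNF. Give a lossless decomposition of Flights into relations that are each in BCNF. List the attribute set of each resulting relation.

Candidate keys of the original relation: {Gate, SeatNo}, {PassengerID, SeatNo}.
{Aircraft, DepTime, Dest, Gate, Origin, PassengerID, SeatNo}: {Origin} determines {Dest, Origin} here but is not a superkey — split on Origin --> Dest, giving {Dest, Origin} and {Aircraft, DepTime, Gate, Origin, PassengerID, SeatNo}.
{Dest, Origin} is in BCNF.
{Aircraft, DepTime, Gate, Origin, PassengerID, SeatNo}: {Aircraft} determines {Aircraft, Origin} here but is not a superkey — split on Aircraft --> Origin, giving {Aircraft, Origin} and {Aircraft, DepTime, Gate, PassengerID, SeatNo}.
{Aircraft, Origin} is in BCNF.
{Aircraft, DepTime, Gate, PassengerID, SeatNo} is in BCNF.

{Aircraft, DepTime, Gate, PassengerID, SeatNo}; {Aircraft, Origin}; {Dest, Origin}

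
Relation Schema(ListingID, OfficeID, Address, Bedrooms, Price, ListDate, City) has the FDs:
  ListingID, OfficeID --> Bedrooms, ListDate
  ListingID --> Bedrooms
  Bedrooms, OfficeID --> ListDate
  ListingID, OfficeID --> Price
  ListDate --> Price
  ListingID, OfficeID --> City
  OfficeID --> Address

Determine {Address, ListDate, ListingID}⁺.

{Address, Bedrooms, ListDate, ListingID, Price}

Start with {Address, ListDate, ListingID}.
ListingID --> Bedrooms applies; add {Bedrooms} → now {Address, Bedrooms, ListDate, ListingID}.
ListDate --> Price applies; add {Price} → now {Address, Bedrooms, ListDate, ListingID, Price}.
No further FD applies.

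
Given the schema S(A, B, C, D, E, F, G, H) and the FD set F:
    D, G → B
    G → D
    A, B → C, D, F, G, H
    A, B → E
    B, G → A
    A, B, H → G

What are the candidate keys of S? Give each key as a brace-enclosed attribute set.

{G} is a candidate key since {G}⁺ = {A, B, C, D, E, F, G, H} covers every attribute.
{A, B} is a candidate key since {A, B}⁺ = {A, B, C, D, E, F, G, H} covers every attribute.
These are minimal and exhaustive — every other superkey contains one of them.

{A, B}, {G}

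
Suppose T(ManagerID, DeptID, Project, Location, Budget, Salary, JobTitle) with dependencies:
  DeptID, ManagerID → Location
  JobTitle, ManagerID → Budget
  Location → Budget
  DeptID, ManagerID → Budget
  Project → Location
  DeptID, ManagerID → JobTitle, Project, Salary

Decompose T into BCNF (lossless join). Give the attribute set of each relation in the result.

Candidate key of the original relation: {DeptID, ManagerID}.
In {Budget, DeptID, JobTitle, Location, ManagerID, Project, Salary}, {JobTitle, ManagerID} is not a superkey ({JobTitle, ManagerID}⁺ restricted to this set is {Budget, JobTitle, ManagerID}), so split on JobTitle, ManagerID → Budget into {Budget, JobTitle, ManagerID} and {DeptID, JobTitle, Location, ManagerID, Project, Salary}.
{Budget, JobTitle, ManagerID}: every determinant is a superkey — BCNF.
In {DeptID, JobTitle, Location, ManagerID, Project, Salary}, {Project} is not a superkey ({Project}⁺ restricted to this set is {Location, Project}), so split on Project → Location into {Location, Project} and {DeptID, JobTitle, ManagerID, Project, Salary}.
{Location, Project}: every determinant is a superkey — BCNF.
{DeptID, JobTitle, ManagerID, Project, Salary}: every determinant is a superkey — BCNF.

{Budget, JobTitle, ManagerID}; {DeptID, JobTitle, ManagerID, Project, Salary}; {Location, Project}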